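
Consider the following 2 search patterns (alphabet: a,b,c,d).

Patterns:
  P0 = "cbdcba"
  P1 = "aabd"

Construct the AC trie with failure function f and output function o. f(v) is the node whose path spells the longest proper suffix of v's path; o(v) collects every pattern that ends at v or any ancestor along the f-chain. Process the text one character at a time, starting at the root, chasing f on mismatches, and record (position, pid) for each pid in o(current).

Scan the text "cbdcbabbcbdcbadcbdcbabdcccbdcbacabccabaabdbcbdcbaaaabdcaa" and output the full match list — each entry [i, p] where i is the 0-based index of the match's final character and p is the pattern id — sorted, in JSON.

Build:
Trie (insert patterns):
  n0 'ε': a→7 c→1
  n1 'c': b→2
  n2 'cb': d→3
  n3 'cbd': c→4
  n4 'cbdc': b→5
  n5 'cbdcb': a→6
  n6 'cbdcba': ·  [P0 ends]
  n7 'a': a→8
  n8 'aa': b→9
  n9 'aab': d→10
  n10 'aabd': ·  [P1 ends]

BFS fail/out derivation:
  n1('c'): parent n0 fail=0; on 'c' 0 → fail=0;  out ∅∪∅=∅
  n7('a'): parent n0 fail=0; on 'a' 0 → fail=0;  out ∅∪∅=∅
  n2('cb'): parent n1 fail=0; on 'b' 0 → fail=0;  out ∅∪∅=∅
  n8('aa'): parent n7 fail=0; on 'a' 0 → fail=7;  out ∅∪∅=∅
  n3('cbd'): parent n2 fail=0; on 'd' 0 → fail=0;  out ∅∪∅=∅
  n9('aab'): parent n8 fail=7; on 'b' 7→0 → fail=0;  out ∅∪∅=∅
  n4('cbdc'): parent n3 fail=0; on 'c' 0 → fail=1;  out ∅∪∅=∅
  n10('aabd'): parent n9 fail=0; on 'd' 0 → fail=0;  out {1}∪∅={1}
  n5('cbdcb'): parent n4 fail=1; on 'b' 1 → fail=2;  out ∅∪∅=∅
  n6('cbdcba'): parent n5 fail=2; on 'a' 2→0 → fail=7;  out {0}∪∅={0}

Run:
[0] read 'c'  n0⇒n1
[1] read 'b'  n1⇒n2
[2] read 'd'  n2⇒n3
[3] read 'c'  n3⇒n4
[4] read 'b'  n4⇒n5
[5] read 'a'  n5⇒n6  emit P0@[0:5]
[6] read 'b'  n6⇒n0 ·f
[7] read 'b'  n0⇒n0
[8] read 'c'  n0⇒n1
[9] read 'b'  n1⇒n2
[10] read 'd'  n2⇒n3
[11] read 'c'  n3⇒n4
[12] read 'b'  n4⇒n5
[13] read 'a'  n5⇒n6  emit P0@[8:13]
[14] read 'd'  n6⇒n0 ·f
[15] read 'c'  n0⇒n1
[16] read 'b'  n1⇒n2
[17] read 'd'  n2⇒n3
[18] read 'c'  n3⇒n4
[19] read 'b'  n4⇒n5
[20] read 'a'  n5⇒n6  emit P0@[15:20]
[21] read 'b'  n6⇒n0 ·f
[22] read 'd'  n0⇒n0
[23] read 'c'  n0⇒n1
[24] read 'c'  n1⇒n1 ·f
[25] read 'c'  n1⇒n1 ·f
[26] read 'b'  n1⇒n2
[27] read 'd'  n2⇒n3
[28] read 'c'  n3⇒n4
[29] read 'b'  n4⇒n5
[30] read 'a'  n5⇒n6  emit P0@[25:30]
[31] read 'c'  n6⇒n1 ·f
[32] read 'a'  n1⇒n7 ·f
[33] read 'b'  n7⇒n0 ·f
[34] read 'c'  n0⇒n1
[35] read 'c'  n1⇒n1 ·f
[36] read 'a'  n1⇒n7 ·f
[37] read 'b'  n7⇒n0 ·f
[38] read 'a'  n0⇒n7
[39] read 'a'  n7⇒n8
[40] read 'b'  n8⇒n9
[41] read 'd'  n9⇒n10  emit P1@[38:41]
[42] read 'b'  n10⇒n0 ·f
[43] read 'c'  n0⇒n1
[44] read 'b'  n1⇒n2
[45] read 'd'  n2⇒n3
[46] read 'c'  n3⇒n4
[47] read 'b'  n4⇒n5
[48] read 'a'  n5⇒n6  emit P0@[43:48]
[49] read 'a'  n6⇒n8 ·f
[50] read 'a'  n8⇒n8 ·f
[51] read 'a'  n8⇒n8 ·f
[52] read 'b'  n8⇒n9
[53] read 'd'  n9⇒n10  emit P1@[50:53]
[54] read 'c'  n10⇒n1 ·f
[55] read 'a'  n1⇒n7 ·f
[56] read 'a'  n7⇒n8

All matches (sorted): [[5,0],[13,0],[20,0],[30,0],[41,1],[48,0],[53,1]]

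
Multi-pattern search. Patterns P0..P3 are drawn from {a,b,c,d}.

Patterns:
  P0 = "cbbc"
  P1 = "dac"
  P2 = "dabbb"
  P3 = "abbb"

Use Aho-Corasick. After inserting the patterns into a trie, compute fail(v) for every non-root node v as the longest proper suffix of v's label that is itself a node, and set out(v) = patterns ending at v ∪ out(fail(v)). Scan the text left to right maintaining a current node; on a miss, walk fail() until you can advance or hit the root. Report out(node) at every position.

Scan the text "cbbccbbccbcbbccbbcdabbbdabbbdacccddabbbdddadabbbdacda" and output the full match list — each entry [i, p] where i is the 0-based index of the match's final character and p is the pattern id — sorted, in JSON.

Build:
Trie (insert patterns):
  n0 'ε': a→11 c→1 d→5
  n1 'c': b→2
  n2 'cb': b→3
  n3 'cbb': c→4
  n4 'cbbc': ·  ←P0
  n5 'd': a→6
  n6 'da': b→8 c→7
  n7 'dac': ·  ←P1
  n8 'dab': b→9
  n9 'dabb': b→10
  n10 'dabbb': ·  ←P2
  n11 'a': b→12
  n12 'ab': b→13
  n13 'abb': b→14
  n14 'abbb': ·  ←P3

Failure links (BFS by depth):
  fail(1) 'c': from fail(0)=0 chase 'c': 0 ⇒ 0;  out=∅∪out(0)=∅
  fail(5) 'd': from fail(0)=0 chase 'd': 0 ⇒ 0;  out=∅∪out(0)=∅
  fail(11) 'a': from fail(0)=0 chase 'a': 0 ⇒ 0;  out=∅∪out(0)=∅
  fail(2) 'cb': from fail(1)=0 chase 'b': 0 ⇒ 0;  out=∅∪out(0)=∅
  fail(6) 'da': from fail(5)=0 chase 'a': 0 ⇒ 11;  out=∅∪out(11)=∅
  fail(12) 'ab': from fail(11)=0 chase 'b': 0 ⇒ 0;  out=∅∪out(0)=∅
  fail(3) 'cbb': from fail(2)=0 chase 'b': 0 ⇒ 0;  out=∅∪out(0)=∅
  fail(7) 'dac': from fail(6)=11 chase 'c': 11→0 ⇒ 1;  out={1}∪out(1)={1}
  fail(8) 'dab': from fail(6)=11 chase 'b': 11 ⇒ 12;  out=∅∪out(12)=∅
  fail(13) 'abb': from fail(12)=0 chase 'b': 0 ⇒ 0;  out=∅∪out(0)=∅
  fail(4) 'cbbc': from fail(3)=0 chase 'c': 0 ⇒ 1;  out={0}∪out(1)={0}
  fail(9) 'dabb': from fail(8)=12 chase 'b': 12 ⇒ 13;  out=∅∪out(13)=∅
  fail(14) 'abbb': from fail(13)=0 chase 'b': 0 ⇒ 0;  out={3}∪out(0)={3}
  fail(10) 'dabbb': from fail(9)=13 chase 'b': 13 ⇒ 14;  out={2}∪out(14)={2,3}

Text stream:
[0] read 'c'  n0⇒n1
[1] read 'b'  n1⇒n2
[2] read 'b'  n2⇒n3
[3] read 'c'  n3⇒n4  emit P0@[0:3]
[4] read 'c'  n4⇒n1 (via fail)
[5] read 'b'  n1⇒n2
[6] read 'b'  n2⇒n3
[7] read 'c'  n3⇒n4  emit P0@[4:7]
[8] read 'c'  n4⇒n1 (via fail)
[9] read 'b'  n1⇒n2
[10] read 'c'  n2⇒n1 (via fail)
[11] read 'b'  n1⇒n2
[12] read 'b'  n2⇒n3
[13] read 'c'  n3⇒n4  emit P0@[10:13]
[14] read 'c'  n4⇒n1 (via fail)
[15] read 'b'  n1⇒n2
[16] read 'b'  n2⇒n3
[17] read 'c'  n3⇒n4  emit P0@[14:17]
[18] read 'd'  n4⇒n5 (via fail)
[19] read 'a'  n5⇒n6
[20] read 'b'  n6⇒n8
[21] read 'b'  n8⇒n9
[22] read 'b'  n9⇒n10  emit P2@[18:22],P3@[19:22]
[23] read 'd'  n10⇒n5 (via fail)
[24] read 'a'  n5⇒n6
[25] read 'b'  n6⇒n8
[26] read 'b'  n8⇒n9
[27] read 'b'  n9⇒n10  emit P2@[23:27],P3@[24:27]
[28] read 'd'  n10⇒n5 (via fail)
[29] read 'a'  n5⇒n6
[30] read 'c'  n6⇒n7  emit P1@[28:30]
[31] read 'c'  n7⇒n1 (via fail)
[32] read 'c'  n1⇒n1 (via fail)
[33] read 'd'  n1⇒n5 (via fail)
[34] read 'd'  n5⇒n5 (via fail)
[35] read 'a'  n5⇒n6
[36] read 'b'  n6⇒n8
[37] read 'b'  n8⇒n9
[38] read 'b'  n9⇒n10  emit P2@[34:38],P3@[35:38]
[39] read 'd'  n10⇒n5 (via fail)
[40] read 'd'  n5⇒n5 (via fail)
[41] read 'd'  n5⇒n5 (via fail)
[42] read 'a'  n5⇒n6
[43] read 'd'  n6⇒n5 (via fail)
[44] read 'a'  n5⇒n6
[45] read 'b'  n6⇒n8
[46] read 'b'  n8⇒n9
[47] read 'b'  n9⇒n10  emit P2@[43:47],P3@[44:47]
[48] read 'd'  n10⇒n5 (via fail)
[49] read 'a'  n5⇒n6
[50] read 'c'  n6⇒n7  emit P1@[48:50]
[51] read 'd'  n7⇒n5 (via fail)
[52] read 'a'  n5⇒n6

Matches: [[3,0],[7,0],[13,0],[17,0],[22,2],[22,3],[27,2],[27,3],[30,1],[38,2],[38,3],[47,2],[47,3],[50,1]]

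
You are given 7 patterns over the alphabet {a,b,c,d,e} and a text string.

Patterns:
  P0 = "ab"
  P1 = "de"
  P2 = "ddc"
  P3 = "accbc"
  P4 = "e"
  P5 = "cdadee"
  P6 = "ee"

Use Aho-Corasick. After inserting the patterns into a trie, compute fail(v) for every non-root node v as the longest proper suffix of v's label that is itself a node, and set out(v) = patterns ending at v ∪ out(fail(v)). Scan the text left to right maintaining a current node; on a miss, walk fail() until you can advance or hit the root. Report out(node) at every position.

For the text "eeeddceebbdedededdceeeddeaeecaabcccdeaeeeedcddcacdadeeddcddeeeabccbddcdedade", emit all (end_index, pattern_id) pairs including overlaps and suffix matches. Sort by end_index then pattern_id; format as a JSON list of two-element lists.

Build automaton:
Trie (insert patterns):
  0='ε' goto a→1 c→12 d→3 e→11
  1='a' goto b→2 c→7
  2='ab' goto ·  ←P0
  3='d' goto d→5 e→4
  4='de' goto ·  ←P1
  5='dd' goto c→6
  6='ddc' goto ·  ←P2
  7='ac' goto c→8
  8='acc' goto b→9
  9='accb' goto c→10
  10='accbc' goto ·  ←P3
  11='e' goto e→18  ←P4
  12='c' goto d→13
  13='cd' goto a→14
  14='cda' goto d→15
  15='cdad' goto e→16
  16='cdade' goto e→17
  17='cdadee' goto ·  ←P5
  18='ee' goto ·  ←P6

Failure links (BFS by depth):
  n1('a'): parent n0 fail=0; on 'a' 0 → fail=0;  out ∅∪∅=∅
  n3('d'): parent n0 fail=0; on 'd' 0 → fail=0;  out ∅∪∅=∅
  n11('e'): parent n0 fail=0; on 'e' 0 → fail=0;  out {4}∪∅={4}
  n12('c'): parent n0 fail=0; on 'c' 0 → fail=0;  out ∅∪∅=∅
  n2('ab'): parent n1 fail=0; on 'b' 0 → fail=0;  out {0}∪∅={0}
  n4('de'): parent n3 fail=0; on 'e' 0 → fail=11;  out {1}∪{4}={1,4}
  n5('dd'): parent n3 fail=0; on 'd' 0 → fail=3;  out ∅∪∅=∅
  n7('ac'): parent n1 fail=0; on 'c' 0 → fail=12;  out ∅∪∅=∅
  n13('cd'): parent n12 fail=0; on 'd' 0 → fail=3;  out ∅∪∅=∅
  n18('ee'): parent n11 fail=0; on 'e' 0 → fail=11;  out {6}∪{4}={4,6}
  n6('ddc'): parent n5 fail=3; on 'c' 3→0 → fail=12;  out {2}∪∅={2}
  n8('acc'): parent n7 fail=12; on 'c' 12→0 → fail=12;  out ∅∪∅=∅
  n14('cda'): parent n13 fail=3; on 'a' 3→0 → fail=1;  out ∅∪∅=∅
  n9('accb'): parent n8 fail=12; on 'b' 12→0 → fail=0;  out ∅∪∅=∅
  n15('cdad'): parent n14 fail=1; on 'd' 1→0 → fail=3;  out ∅∪∅=∅
  n10('accbc'): parent n9 fail=0; on 'c' 0 → fail=12;  out {3}∪∅={3}
  n16('cdade'): parent n15 fail=3; on 'e' 3 → fail=4;  out ∅∪{1,4}={1,4}
  n17('cdadee'): parent n16 fail=4; on 'e' 4→11 → fail=18;  out {5}∪{4,6}={4,5,6}

Text stream:
[0] read 'e'  n0⇒n11  → match P4@[0:0]
[1] read 'e'  n11⇒n18  → match P4@[1:1],P6@[0:1]
[2] read 'e'  n18⇒n18 ·f  → match P4@[2:2],P6@[1:2]
[3] read 'd'  n18⇒n3 ·f
[4] read 'd'  n3⇒n5
[5] read 'c'  n5⇒n6  → match P2@[3:5]
[6] read 'e'  n6⇒n11 ·f  → match P4@[6:6]
[7] read 'e'  n11⇒n18  → match P4@[7:7],P6@[6:7]
[8] read 'b'  n18⇒n0 ·f
[9] read 'b'  n0⇒n0
[10] read 'd'  n0⇒n3
[11] read 'e'  n3⇒n4  → match P1@[10:11],P4@[11:11]
[12] read 'd'  n4⇒n3 ·f
[13] read 'e'  n3⇒n4  → match P1@[12:13],P4@[13:13]
[14] read 'd'  n4⇒n3 ·f
[15] read 'e'  n3⇒n4  → match P1@[14:15],P4@[15:15]
[16] read 'd'  n4⇒n3 ·f
[17] read 'd'  n3⇒n5
[18] read 'c'  n5⇒n6  → match P2@[16:18]
[19] read 'e'  n6⇒n11 ·f  → match P4@[19:19]
[20] read 'e'  n11⇒n18  → match P4@[20:20],P6@[19:20]
[21] read 'e'  n18⇒n18 ·f  → match P4@[21:21],P6@[20:21]
[22] read 'd'  n18⇒n3 ·f
[23] read 'd'  n3⇒n5
[24] read 'e'  n5⇒n4 ·f  → match P1@[23:24],P4@[24:24]
[25] read 'a'  n4⇒n1 ·f
[26] read 'e'  n1⇒n11 ·f  → match P4@[26:26]
[27] read 'e'  n11⇒n18  → match P4@[27:27],P6@[26:27]
[28] read 'c'  n18⇒n12 ·f
[29] read 'a'  n12⇒n1 ·f
[30] read 'a'  n1⇒n1 ·f
[31] read 'b'  n1⇒n2  → match P0@[30:31]
[32] read 'c'  n2⇒n12 ·f
[33] read 'c'  n12⇒n12 ·f
[34] read 'c'  n12⇒n12 ·f
[35] read 'd'  n12⇒n13
[36] read 'e'  n13⇒n4 ·f  → match P1@[35:36],P4@[36:36]
[37] read 'a'  n4⇒n1 ·f
[38] read 'e'  n1⇒n11 ·f  → match P4@[38:38]
[39] read 'e'  n11⇒n18  → match P4@[39:39],P6@[38:39]
[40] read 'e'  n18⇒n18 ·f  → match P4@[40:40],P6@[39:40]
[41] read 'e'  n18⇒n18 ·f  → match P4@[41:41],P6@[40:41]
[42] read 'd'  n18⇒n3 ·f
[43] read 'c'  n3⇒n12 ·f
[44] read 'd'  n12⇒n13
[45] read 'd'  n13⇒n5 ·f
[46] read 'c'  n5⇒n6  → match P2@[44:46]
[47] read 'a'  n6⇒n1 ·f
[48] read 'c'  n1⇒n7
[49] read 'd'  n7⇒n13 ·f
[50] read 'a'  n13⇒n14
[51] read 'd'  n14⇒n15
[52] read 'e'  n15⇒n16  → match P1@[51:52],P4@[52:52]
[53] read 'e'  n16⇒n17  → match P4@[53:53],P5@[48:53],P6@[52:53]
[54] read 'd'  n17⇒n3 ·f
[55] read 'd'  n3⇒n5
[56] read 'c'  n5⇒n6  → match P2@[54:56]
[57] read 'd'  n6⇒n13 ·f
[58] read 'd'  n13⇒n5 ·f
[59] read 'e'  n5⇒n4 ·f  → match P1@[58:59],P4@[59:59]
[60] read 'e'  n4⇒n18 ·f  → match P4@[60:60],P6@[59:60]
[61] read 'e'  n18⇒n18 ·f  → match P4@[61:61],P6@[60:61]
[62] read 'a'  n18⇒n1 ·f
[63] read 'b'  n1⇒n2  → match P0@[62:63]
[64] read 'c'  n2⇒n12 ·f
[65] read 'c'  n12⇒n12 ·f
[66] read 'b'  n12⇒n0 ·f
[67] read 'd'  n0⇒n3
[68] read 'd'  n3⇒n5
[69] read 'c'  n5⇒n6  → match P2@[67:69]
[70] read 'd'  n6⇒n13 ·f
[71] read 'e'  n13⇒n4 ·f  → match P1@[70:71],P4@[71:71]
[72] read 'd'  n4⇒n3 ·f
[73] read 'a'  n3⇒n1 ·f
[74] read 'd'  n1⇒n3 ·f
[75] read 'e'  n3⇒n4  → match P1@[74:75],P4@[75:75]

Result: [[0,4],[1,4],[1,6],[2,4],[2,6],[5,2],[6,4],[7,4],[7,6],[11,1],[11,4],[13,1],[13,4],[15,1],[15,4],[18,2],[19,4],[20,4],[20,6],[21,4],[21,6],[24,1],[24,4],[26,4],[27,4],[27,6],[31,0],[36,1],[36,4],[38,4],[39,4],[39,6],[40,4],[40,6],[41,4],[41,6],[46,2],[52,1],[52,4],[53,4],[53,5],[53,6],[56,2],[59,1],[59,4],[60,4],[60,6],[61,4],[61,6],[63,0],[69,2],[71,1],[71,4],[75,1],[75,4]]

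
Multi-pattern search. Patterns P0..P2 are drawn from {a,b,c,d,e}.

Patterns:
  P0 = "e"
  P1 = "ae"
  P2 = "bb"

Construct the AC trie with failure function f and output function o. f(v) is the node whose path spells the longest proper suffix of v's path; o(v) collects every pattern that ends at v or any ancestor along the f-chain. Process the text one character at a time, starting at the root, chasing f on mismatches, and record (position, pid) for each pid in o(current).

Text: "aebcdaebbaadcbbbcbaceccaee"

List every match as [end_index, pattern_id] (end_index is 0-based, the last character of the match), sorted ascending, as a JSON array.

Construct AC machine:
Trie nodes:
  n0 'ε': a→2 b→4 e→1
  n1 'e': ·  [P0 ends]
  n2 'a': e→3
  n3 'ae': ·  [P1 ends]
  n4 'b': b→5
  n5 'bb': ·  [P2 ends]

BFS fail/out derivation:
  fail(1) 'e': from fail(0)=0 chase 'e': 0 ⇒ 0;  out={0}∪out(0)={0}
  fail(2) 'a': from fail(0)=0 chase 'a': 0 ⇒ 0;  out=∅∪out(0)=∅
  fail(4) 'b': from fail(0)=0 chase 'b': 0 ⇒ 0;  out=∅∪out(0)=∅
  fail(3) 'ae': from fail(2)=0 chase 'e': 0 ⇒ 1;  out={1}∪out(1)={0,1}
  fail(5) 'bb': from fail(4)=0 chase 'b': 0 ⇒ 4;  out={2}∪out(4)={2}

Scan:
pos 0 'a': at 2
pos 1 'e': at 3  → match P0@[1:1],P1@[0:1]
pos 2 'b': at 4 (via fail)
pos 3 'c': at 0 (via fail)
pos 4 'd': at 0
pos 5 'a': at 2
pos 6 'e': at 3  → match P0@[6:6],P1@[5:6]
pos 7 'b': at 4 (via fail)
pos 8 'b': at 5  → match P2@[7:8]
pos 9 'a': at 2 (via fail)
pos 10 'a': at 2 (via fail)
pos 11 'd': at 0 (via fail)
pos 12 'c': at 0
pos 13 'b': at 4
pos 14 'b': at 5  → match P2@[13:14]
pos 15 'b': at 5 (via fail)  → match P2@[14:15]
pos 16 'c': at 0 (via fail)
pos 17 'b': at 4
pos 18 'a': at 2 (via fail)
pos 19 'c': at 0 (via fail)
pos 20 'e': at 1  → match P0@[20:20]
pos 21 'c': at 0 (via fail)
pos 22 'c': at 0
pos 23 'a': at 2
pos 24 'e': at 3  → match P0@[24:24],P1@[23:24]
pos 25 'e': at 1 (via fail)  → match P0@[25:25]

All matches (sorted): [[1,0],[1,1],[6,0],[6,1],[8,2],[14,2],[15,2],[20,0],[24,0],[24,1],[25,0]]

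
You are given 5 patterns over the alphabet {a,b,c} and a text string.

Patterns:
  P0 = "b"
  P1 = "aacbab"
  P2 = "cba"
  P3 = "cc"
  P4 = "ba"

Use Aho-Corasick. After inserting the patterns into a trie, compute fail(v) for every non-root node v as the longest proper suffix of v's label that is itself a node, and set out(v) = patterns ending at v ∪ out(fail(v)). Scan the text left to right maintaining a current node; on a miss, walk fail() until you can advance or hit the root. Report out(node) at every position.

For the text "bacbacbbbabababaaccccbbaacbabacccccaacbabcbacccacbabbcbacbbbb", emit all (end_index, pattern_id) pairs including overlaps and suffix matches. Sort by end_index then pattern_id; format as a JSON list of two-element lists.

Build:
Trie nodes:
  n0 'ε': a→2 b→1 c→8
  n1 'b': a→12  ←P0
  n2 'a': a→3
  n3 'aa': c→4
  n4 'aac': b→5
  n5 'aacb': a→6
  n6 'aacba': b→7
  n7 'aacbab': ·  ←P1
  n8 'c': b→9 c→11
  n9 'cb': a→10
  n10 'cba': ·  ←P2
  n11 'cc': ·  ←P3
  n12 'ba': ·  ←P4

BFS fail/out derivation:
  fail(1) 'b': from fail(0)=0 chase 'b': 0 ⇒ 0;  out={0}∪out(0)={0}
  fail(2) 'a': from fail(0)=0 chase 'a': 0 ⇒ 0;  out=∅∪out(0)=∅
  fail(8) 'c': from fail(0)=0 chase 'c': 0 ⇒ 0;  out=∅∪out(0)=∅
  fail(3) 'aa': from fail(2)=0 chase 'a': 0 ⇒ 2;  out=∅∪out(2)=∅
  fail(9) 'cb': from fail(8)=0 chase 'b': 0 ⇒ 1;  out=∅∪out(1)={0}
  fail(11) 'cc': from fail(8)=0 chase 'c': 0 ⇒ 8;  out={3}∪out(8)={3}
  fail(12) 'ba': from fail(1)=0 chase 'a': 0 ⇒ 2;  out={4}∪out(2)={4}
  fail(4) 'aac': from fail(3)=2 chase 'c': 2→0 ⇒ 8;  out=∅∪out(8)=∅
  fail(10) 'cba': from fail(9)=1 chase 'a': 1 ⇒ 12;  out={2}∪out(12)={2,4}
  fail(5) 'aacb': from fail(4)=8 chase 'b': 8 ⇒ 9;  out=∅∪out(9)={0}
  fail(6) 'aacba': from fail(5)=9 chase 'a': 9 ⇒ 10;  out=∅∪out(10)={2,4}
  fail(7) 'aacbab': from fail(6)=10 chase 'b': 10→12→2→0 ⇒ 1;  out={1}∪out(1)={0,1}

Scan:
i=0 'b': node 0→1  → match P0@[0:0]
i=1 'a': node 1→12  → match P4@[0:1]
i=2 'c': node 12→8 (fail-walked)
i=3 'b': node 8→9  → match P0@[3:3]
i=4 'a': node 9→10  → match P2@[2:4],P4@[3:4]
i=5 'c': node 10→8 (fail-walked)
i=6 'b': node 8→9  → match P0@[6:6]
i=7 'b': node 9→1 (fail-walked)  → match P0@[7:7]
i=8 'b': node 1→1 (fail-walked)  → match P0@[8:8]
i=9 'a': node 1→12  → match P4@[8:9]
i=10 'b': node 12→1 (fail-walked)  → match P0@[10:10]
i=11 'a': node 1→12  → match P4@[10:11]
i=12 'b': node 12→1 (fail-walked)  → match P0@[12:12]
i=13 'a': node 1→12  → match P4@[12:13]
i=14 'b': node 12→1 (fail-walked)  → match P0@[14:14]
i=15 'a': node 1→12  → match P4@[14:15]
i=16 'a': node 12→3 (fail-walked)
i=17 'c': node 3→4
i=18 'c': node 4→11 (fail-walked)  → match P3@[17:18]
i=19 'c': node 11→11 (fail-walked)  → match P3@[18:19]
i=20 'c': node 11→11 (fail-walked)  → match P3@[19:20]
i=21 'b': node 11→9 (fail-walked)  → match P0@[21:21]
i=22 'b': node 9→1 (fail-walked)  → match P0@[22:22]
i=23 'a': node 1→12  → match P4@[22:23]
i=24 'a': node 12→3 (fail-walked)
i=25 'c': node 3→4
i=26 'b': node 4→5  → match P0@[26:26]
i=27 'a': node 5→6  → match P2@[25:27],P4@[26:27]
i=28 'b': node 6→7  → match P0@[28:28],P1@[23:28]
i=29 'a': node 7→12 (fail-walked)  → match P4@[28:29]
i=30 'c': node 12→8 (fail-walked)
i=31 'c': node 8→11  → match P3@[30:31]
i=32 'c': node 11→11 (fail-walked)  → match P3@[31:32]
i=33 'c': node 11→11 (fail-walked)  → match P3@[32:33]
i=34 'c': node 11→11 (fail-walked)  → match P3@[33:34]
i=35 'a': node 11→2 (fail-walked)
i=36 'a': node 2→3
i=37 'c': node 3→4
i=38 'b': node 4→5  → match P0@[38:38]
i=39 'a': node 5→6  → match P2@[37:39],P4@[38:39]
i=40 'b': node 6→7  → match P0@[40:40],P1@[35:40]
i=41 'c': node 7→8 (fail-walked)
i=42 'b': node 8→9  → match P0@[42:42]
i=43 'a': node 9→10  → match P2@[41:43],P4@[42:43]
i=44 'c': node 10→8 (fail-walked)
i=45 'c': node 8→11  → match P3@[44:45]
i=46 'c': node 11→11 (fail-walked)  → match P3@[45:46]
i=47 'a': node 11→2 (fail-walked)
i=48 'c': node 2→8 (fail-walked)
i=49 'b': node 8→9  → match P0@[49:49]
i=50 'a': node 9→10  → match P2@[48:50],P4@[49:50]
i=51 'b': node 10→1 (fail-walked)  → match P0@[51:51]
i=52 'b': node 1→1 (fail-walked)  → match P0@[52:52]
i=53 'c': node 1→8 (fail-walked)
i=54 'b': node 8→9  → match P0@[54:54]
i=55 'a': node 9→10  → match P2@[53:55],P4@[54:55]
i=56 'c': node 10→8 (fail-walked)
i=57 'b': node 8→9  → match P0@[57:57]
i=58 'b': node 9→1 (fail-walked)  → match P0@[58:58]
i=59 'b': node 1→1 (fail-walked)  → match P0@[59:59]
i=60 'b': node 1→1 (fail-walked)  → match P0@[60:60]

Result: [[0,0],[1,4],[3,0],[4,2],[4,4],[6,0],[7,0],[8,0],[9,4],[10,0],[11,4],[12,0],[13,4],[14,0],[15,4],[18,3],[19,3],[20,3],[21,0],[22,0],[23,4],[26,0],[27,2],[27,4],[28,0],[28,1],[29,4],[31,3],[32,3],[33,3],[34,3],[38,0],[39,2],[39,4],[40,0],[40,1],[42,0],[43,2],[43,4],[45,3],[46,3],[49,0],[50,2],[50,4],[51,0],[52,0],[54,0],[55,2],[55,4],[57,0],[58,0],[59,0],[60,0]]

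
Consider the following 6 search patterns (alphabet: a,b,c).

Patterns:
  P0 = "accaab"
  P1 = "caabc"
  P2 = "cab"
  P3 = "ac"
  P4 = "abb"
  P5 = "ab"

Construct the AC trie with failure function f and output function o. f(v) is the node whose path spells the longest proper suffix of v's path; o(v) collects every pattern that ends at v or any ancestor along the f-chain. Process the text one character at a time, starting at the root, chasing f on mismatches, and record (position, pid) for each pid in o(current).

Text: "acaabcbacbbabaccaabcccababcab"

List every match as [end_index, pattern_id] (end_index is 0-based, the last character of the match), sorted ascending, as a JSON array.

Build:
Trie nodes:
  0='ε' goto a→1 c→7
  1='a' goto b→13 c→2
  2='ac' goto c→3  [P3 ends]
  3='acc' goto a→4
  4='acca' goto a→5
  5='accaa' goto b→6
  6='accaab' goto ·  [P0 ends]
  7='c' goto a→8
  8='ca' goto a→9 b→12
  9='caa' goto b→10
  10='caab' goto c→11
  11='caabc' goto ·  [P1 ends]
  12='cab' goto ·  [P2 ends]
  13='ab' goto b→14  [P5 ends]
  14='abb' goto ·  [P4 ends]

Failure links (BFS by depth):
  fail(1) 'a': from fail(0)=0 chase 'a': 0 ⇒ 0;  out=∅∪out(0)=∅
  fail(7) 'c': from fail(0)=0 chase 'c': 0 ⇒ 0;  out=∅∪out(0)=∅
  fail(2) 'ac': from fail(1)=0 chase 'c': 0 ⇒ 7;  out={3}∪out(7)={3}
  fail(8) 'ca': from fail(7)=0 chase 'a': 0 ⇒ 1;  out=∅∪out(1)=∅
  fail(13) 'ab': from fail(1)=0 chase 'b': 0 ⇒ 0;  out={5}∪out(0)={5}
  fail(3) 'acc': from fail(2)=7 chase 'c': 7→0 ⇒ 7;  out=∅∪out(7)=∅
  fail(9) 'caa': from fail(8)=1 chase 'a': 1→0 ⇒ 1;  out=∅∪out(1)=∅
  fail(12) 'cab': from fail(8)=1 chase 'b': 1 ⇒ 13;  out={2}∪out(13)={2,5}
  fail(14) 'abb': from fail(13)=0 chase 'b': 0 ⇒ 0;  out={4}∪out(0)={4}
  fail(4) 'acca': from fail(3)=7 chase 'a': 7 ⇒ 8;  out=∅∪out(8)=∅
  fail(10) 'caab': from fail(9)=1 chase 'b': 1 ⇒ 13;  out=∅∪out(13)={5}
  fail(5) 'accaa': from fail(4)=8 chase 'a': 8 ⇒ 9;  out=∅∪out(9)=∅
  fail(11) 'caabc': from fail(10)=13 chase 'c': 13→0 ⇒ 7;  out={1}∪out(7)={1}
  fail(6) 'accaab': from fail(5)=9 chase 'b': 9 ⇒ 10;  out={0}∪out(10)={0,5}

Text stream:
pos 0 'a': at 1
pos 1 'c': at 2  ** P3@[0:1]
pos 2 'a': at 8 (fail-walked)
pos 3 'a': at 9
pos 4 'b': at 10  ** P5@[3:4]
pos 5 'c': at 11  ** P1@[1:5]
pos 6 'b': at 0 (fail-walked)
pos 7 'a': at 1
pos 8 'c': at 2  ** P3@[7:8]
pos 9 'b': at 0 (fail-walked)
pos 10 'b': at 0
pos 11 'a': at 1
pos 12 'b': at 13  ** P5@[11:12]
pos 13 'a': at 1 (fail-walked)
pos 14 'c': at 2  ** P3@[13:14]
pos 15 'c': at 3
pos 16 'a': at 4
pos 17 'a': at 5
pos 18 'b': at 6  ** P0@[13:18],P5@[17:18]
pos 19 'c': at 11 (fail-walked)  ** P1@[15:19]
pos 20 'c': at 7 (fail-walked)
pos 21 'c': at 7 (fail-walked)
pos 22 'a': at 8
pos 23 'b': at 12  ** P2@[21:23],P5@[22:23]
pos 24 'a': at 1 (fail-walked)
pos 25 'b': at 13  ** P5@[24:25]
pos 26 'c': at 7 (fail-walked)
pos 27 'a': at 8
pos 28 'b': at 12  ** P2@[26:28],P5@[27:28]

Matches: [[1,3],[4,5],[5,1],[8,3],[12,5],[14,3],[18,0],[18,5],[19,1],[23,2],[23,5],[25,5],[28,2],[28,5]]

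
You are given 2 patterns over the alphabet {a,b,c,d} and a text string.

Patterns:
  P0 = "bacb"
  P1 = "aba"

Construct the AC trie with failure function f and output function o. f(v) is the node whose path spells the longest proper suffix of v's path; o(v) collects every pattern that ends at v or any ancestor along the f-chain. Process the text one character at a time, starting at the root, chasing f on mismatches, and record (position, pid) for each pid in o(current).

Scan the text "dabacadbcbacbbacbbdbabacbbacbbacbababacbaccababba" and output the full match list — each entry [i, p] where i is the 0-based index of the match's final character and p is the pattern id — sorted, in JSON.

Build:
Trie (insert patterns):
  0='ε' goto a→5 b→1
  1='b' goto a→2
  2='ba' goto c→3
  3='bac' goto b→4
  4='bacb' goto ·  [P0 ends]
  5='a' goto b→6
  6='ab' goto a→7
  7='aba' goto ·  [P1 ends]

Failure links (BFS by depth):
  n1('b'): parent n0 fail=0; on 'b' 0 → fail=0;  out ∅∪∅=∅
  n5('a'): parent n0 fail=0; on 'a' 0 → fail=0;  out ∅∪∅=∅
  n2('ba'): parent n1 fail=0; on 'a' 0 → fail=5;  out ∅∪∅=∅
  n6('ab'): parent n5 fail=0; on 'b' 0 → fail=1;  out ∅∪∅=∅
  n3('bac'): parent n2 fail=5; on 'c' 5→0 → fail=0;  out ∅∪∅=∅
  n7('aba'): parent n6 fail=1; on 'a' 1 → fail=2;  out {1}∪∅={1}
  n4('bacb'): parent n3 fail=0; on 'b' 0 → fail=1;  out {0}∪∅={0}

Text stream:
i=0 'd': node 0→0
i=1 'a': node 0→5
i=2 'b': node 5→6
i=3 'a': node 6→7  ** P1@[1:3]
i=4 'c': node 7→3 ·f
i=5 'a': node 3→5 ·f
i=6 'd': node 5→0 ·f
i=7 'b': node 0→1
i=8 'c': node 1→0 ·f
i=9 'b': node 0→1
i=10 'a': node 1→2
i=11 'c': node 2→3
i=12 'b': node 3→4  ** P0@[9:12]
i=13 'b': node 4→1 ·f
i=14 'a': node 1→2
i=15 'c': node 2→3
i=16 'b': node 3→4  ** P0@[13:16]
i=17 'b': node 4→1 ·f
i=18 'd': node 1→0 ·f
i=19 'b': node 0→1
i=20 'a': node 1→2
i=21 'b': node 2→6 ·f
i=22 'a': node 6→7  ** P1@[20:22]
i=23 'c': node 7→3 ·f
i=24 'b': node 3→4  ** P0@[21:24]
i=25 'b': node 4→1 ·f
i=26 'a': node 1→2
i=27 'c': node 2→3
i=28 'b': node 3→4  ** P0@[25:28]
i=29 'b': node 4→1 ·f
i=30 'a': node 1→2
i=31 'c': node 2→3
i=32 'b': node 3→4  ** P0@[29:32]
i=33 'a': node 4→2 ·f
i=34 'b': node 2→6 ·f
i=35 'a': node 6→7  ** P1@[33:35]
i=36 'b': node 7→6 ·f
i=37 'a': node 6→7  ** P1@[35:37]
i=38 'c': node 7→3 ·f
i=39 'b': node 3→4  ** P0@[36:39]
i=40 'a': node 4→2 ·f
i=41 'c': node 2→3
i=42 'c': node 3→0 ·f
i=43 'a': node 0→5
i=44 'b': node 5→6
i=45 'a': node 6→7  ** P1@[43:45]
i=46 'b': node 7→6 ·f
i=47 'b': node 6→1 ·f
i=48 'a': node 1→2

Result: [[3,1],[12,0],[16,0],[22,1],[24,0],[28,0],[32,0],[35,1],[37,1],[39,0],[45,1]]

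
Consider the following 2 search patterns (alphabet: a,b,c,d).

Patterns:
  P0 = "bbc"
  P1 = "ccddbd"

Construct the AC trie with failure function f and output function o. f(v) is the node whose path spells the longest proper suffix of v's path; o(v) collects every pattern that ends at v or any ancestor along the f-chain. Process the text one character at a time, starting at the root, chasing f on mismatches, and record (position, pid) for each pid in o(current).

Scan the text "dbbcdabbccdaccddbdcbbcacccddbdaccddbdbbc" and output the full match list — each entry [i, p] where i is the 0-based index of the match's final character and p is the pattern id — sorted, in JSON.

Construct AC machine:
Trie nodes:
  n0 'ε': b→1 c→4
  n1 'b': b→2
  n2 'bb': c→3
  n3 'bbc': ·  ←P0
  n4 'c': c→5
  n5 'cc': d→6
  n6 'ccd': d→7
  n7 'ccdd': b→8
  n8 'ccddb': d→9
  n9 'ccddbd': ·  ←P1

Failure links (BFS by depth):
  fail(1) 'b': from fail(0)=0 chase 'b': 0 ⇒ 0;  out=∅∪out(0)=∅
  fail(4) 'c': from fail(0)=0 chase 'c': 0 ⇒ 0;  out=∅∪out(0)=∅
  fail(2) 'bb': from fail(1)=0 chase 'b': 0 ⇒ 1;  out=∅∪out(1)=∅
  fail(5) 'cc': from fail(4)=0 chase 'c': 0 ⇒ 4;  out=∅∪out(4)=∅
  fail(3) 'bbc': from fail(2)=1 chase 'c': 1→0 ⇒ 4;  out={0}∪out(4)={0}
  fail(6) 'ccd': from fail(5)=4 chase 'd': 4→0 ⇒ 0;  out=∅∪out(0)=∅
  fail(7) 'ccdd': from fail(6)=0 chase 'd': 0 ⇒ 0;  out=∅∪out(0)=∅
  fail(8) 'ccddb': from fail(7)=0 chase 'b': 0 ⇒ 1;  out=∅∪out(1)=∅
  fail(9) 'ccddbd': from fail(8)=1 chase 'd': 1→0 ⇒ 0;  out={1}∪out(0)={1}

Scan:
i=0 'd': node 0→0
i=1 'b': node 0→1
i=2 'b': node 1→2
i=3 'c': node 2→3  ** P0@[1:3]
i=4 'd': node 3→0 ·f
i=5 'a': node 0→0
i=6 'b': node 0→1
i=7 'b': node 1→2
i=8 'c': node 2→3  ** P0@[6:8]
i=9 'c': node 3→5 ·f
i=10 'd': node 5→6
i=11 'a': node 6→0 ·f
i=12 'c': node 0→4
i=13 'c': node 4→5
i=14 'd': node 5→6
i=15 'd': node 6→7
i=16 'b': node 7→8
i=17 'd': node 8→9  ** P1@[12:17]
i=18 'c': node 9→4 ·f
i=19 'b': node 4→1 ·f
i=20 'b': node 1→2
i=21 'c': node 2→3  ** P0@[19:21]
i=22 'a': node 3→0 ·f
i=23 'c': node 0→4
i=24 'c': node 4→5
i=25 'c': node 5→5 ·f
i=26 'd': node 5→6
i=27 'd': node 6→7
i=28 'b': node 7→8
i=29 'd': node 8→9  ** P1@[24:29]
i=30 'a': node 9→0 ·f
i=31 'c': node 0→4
i=32 'c': node 4→5
i=33 'd': node 5→6
i=34 'd': node 6→7
i=35 'b': node 7→8
i=36 'd': node 8→9  ** P1@[31:36]
i=37 'b': node 9→1 ·f
i=38 'b': node 1→2
i=39 'c': node 2→3  ** P0@[37:39]

Matches: [[3,0],[8,0],[17,1],[21,0],[29,1],[36,1],[39,0]]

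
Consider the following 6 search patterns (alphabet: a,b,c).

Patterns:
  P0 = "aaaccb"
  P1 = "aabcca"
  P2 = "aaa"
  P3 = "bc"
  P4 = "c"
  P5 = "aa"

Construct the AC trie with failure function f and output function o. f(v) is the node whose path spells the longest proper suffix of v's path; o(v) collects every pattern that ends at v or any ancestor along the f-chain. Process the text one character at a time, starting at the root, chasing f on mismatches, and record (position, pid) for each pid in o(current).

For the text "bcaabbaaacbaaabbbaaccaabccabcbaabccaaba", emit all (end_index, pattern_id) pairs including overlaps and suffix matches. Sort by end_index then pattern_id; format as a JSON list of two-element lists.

Build automaton:
Trie (insert patterns):
  0='ε' goto a→1 b→11 c→13
  1='a' goto a→2
  2='aa' goto a→3 b→7  [P5 ends]
  3='aaa' goto c→4  [P2 ends]
  4='aaac' goto c→5
  5='aaacc' goto b→6
  6='aaaccb' goto ·  [P0 ends]
  7='aab' goto c→8
  8='aabc' goto c→9
  9='aabcc' goto a→10
  10='aabcca' goto ·  [P1 ends]
  11='b' goto c→12
  12='bc' goto ·  [P3 ends]
  13='c' goto ·  [P4 ends]

BFS fail/out derivation:
  n1('a'): parent n0 fail=0; on 'a' 0 → fail=0;  out ∅∪∅=∅
  n11('b'): parent n0 fail=0; on 'b' 0 → fail=0;  out ∅∪∅=∅
  n13('c'): parent n0 fail=0; on 'c' 0 → fail=0;  out {4}∪∅={4}
  n2('aa'): parent n1 fail=0; on 'a' 0 → fail=1;  out {5}∪∅={5}
  n12('bc'): parent n11 fail=0; on 'c' 0 → fail=13;  out {3}∪{4}={3,4}
  n3('aaa'): parent n2 fail=1; on 'a' 1 → fail=2;  out {2}∪{5}={2,5}
  n7('aab'): parent n2 fail=1; on 'b' 1→0 → fail=11;  out ∅∪∅=∅
  n4('aaac'): parent n3 fail=2; on 'c' 2→1→0 → fail=13;  out ∅∪{4}={4}
  n8('aabc'): parent n7 fail=11; on 'c' 11 → fail=12;  out ∅∪{3,4}={3,4}
  n5('aaacc'): parent n4 fail=13; on 'c' 13→0 → fail=13;  out ∅∪{4}={4}
  n9('aabcc'): parent n8 fail=12; on 'c' 12→13→0 → fail=13;  out ∅∪{4}={4}
  n6('aaaccb'): parent n5 fail=13; on 'b' 13→0 → fail=11;  out {0}∪∅={0}
  n10('aabcca'): parent n9 fail=13; on 'a' 13→0 → fail=1;  out {1}∪∅={1}

Text stream:
[0] read 'b'  n0⇒n11
[1] read 'c'  n11⇒n12  → match P3@[0:1],P4@[1:1]
[2] read 'a'  n12⇒n1 ·f
[3] read 'a'  n1⇒n2  → match P5@[2:3]
[4] read 'b'  n2⇒n7
[5] read 'b'  n7⇒n11 ·f
[6] read 'a'  n11⇒n1 ·f
[7] read 'a'  n1⇒n2  → match P5@[6:7]
[8] read 'a'  n2⇒n3  → match P2@[6:8],P5@[7:8]
[9] read 'c'  n3⇒n4  → match P4@[9:9]
[10] read 'b'  n4⇒n11 ·f
[11] read 'a'  n11⇒n1 ·f
[12] read 'a'  n1⇒n2  → match P5@[11:12]
[13] read 'a'  n2⇒n3  → match P2@[11:13],P5@[12:13]
[14] read 'b'  n3⇒n7 ·f
[15] read 'b'  n7⇒n11 ·f
[16] read 'b'  n11⇒n11 ·f
[17] read 'a'  n11⇒n1 ·f
[18] read 'a'  n1⇒n2  → match P5@[17:18]
[19] read 'c'  n2⇒n13 ·f  → match P4@[19:19]
[20] read 'c'  n13⇒n13 ·f  → match P4@[20:20]
[21] read 'a'  n13⇒n1 ·f
[22] read 'a'  n1⇒n2  → match P5@[21:22]
[23] read 'b'  n2⇒n7
[24] read 'c'  n7⇒n8  → match P3@[23:24],P4@[24:24]
[25] read 'c'  n8⇒n9  → match P4@[25:25]
[26] read 'a'  n9⇒n10  → match P1@[21:26]
[27] read 'b'  n10⇒n11 ·f
[28] read 'c'  n11⇒n12  → match P3@[27:28],P4@[28:28]
[29] read 'b'  n12⇒n11 ·f
[30] read 'a'  n11⇒n1 ·f
[31] read 'a'  n1⇒n2  → match P5@[30:31]
[32] read 'b'  n2⇒n7
[33] read 'c'  n7⇒n8  → match P3@[32:33],P4@[33:33]
[34] read 'c'  n8⇒n9  → match P4@[34:34]
[35] read 'a'  n9⇒n10  → match P1@[30:35]
[36] read 'a'  n10⇒n2 ·f  → match P5@[35:36]
[37] read 'b'  n2⇒n7
[38] read 'a'  n7⇒n1 ·f

All matches (sorted): [[1,3],[1,4],[3,5],[7,5],[8,2],[8,5],[9,4],[12,5],[13,2],[13,5],[18,5],[19,4],[20,4],[22,5],[24,3],[24,4],[25,4],[26,1],[28,3],[28,4],[31,5],[33,3],[33,4],[34,4],[35,1],[36,5]]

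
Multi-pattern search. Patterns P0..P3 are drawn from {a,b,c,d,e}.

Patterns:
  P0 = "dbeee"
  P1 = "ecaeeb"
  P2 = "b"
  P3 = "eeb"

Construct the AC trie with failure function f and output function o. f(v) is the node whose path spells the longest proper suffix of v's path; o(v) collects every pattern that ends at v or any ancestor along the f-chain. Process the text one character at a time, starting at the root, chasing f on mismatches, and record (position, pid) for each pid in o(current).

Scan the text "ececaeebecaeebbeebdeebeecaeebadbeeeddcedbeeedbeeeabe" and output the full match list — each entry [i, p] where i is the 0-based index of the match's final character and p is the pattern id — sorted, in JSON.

Build:
Trie nodes:
  n0 'ε': b→12 d→1 e→6
  n1 'd': b→2
  n2 'db': e→3
  n3 'dbe': e→4
  n4 'dbee': e→5
  n5 'dbeee': ·  [P0 ends]
  n6 'e': c→7 e→13
  n7 'ec': a→8
  n8 'eca': e→9
  n9 'ecae': e→10
  n10 'ecaee': b→11
  n11 'ecaeeb': ·  [P1 ends]
  n12 'b': ·  [P2 ends]
  n13 'ee': b→14
  n14 'eeb': ·  [P3 ends]

Failure links (BFS by depth):
  n1('d'): parent n0 fail=0; on 'd' 0 → fail=0;  out ∅∪∅=∅
  n6('e'): parent n0 fail=0; on 'e' 0 → fail=0;  out ∅∪∅=∅
  n12('b'): parent n0 fail=0; on 'b' 0 → fail=0;  out {2}∪∅={2}
  n2('db'): parent n1 fail=0; on 'b' 0 → fail=12;  out ∅∪{2}={2}
  n7('ec'): parent n6 fail=0; on 'c' 0 → fail=0;  out ∅∪∅=∅
  n13('ee'): parent n6 fail=0; on 'e' 0 → fail=6;  out ∅∪∅=∅
  n3('dbe'): parent n2 fail=12; on 'e' 12→0 → fail=6;  out ∅∪∅=∅
  n8('eca'): parent n7 fail=0; on 'a' 0 → fail=0;  out ∅∪∅=∅
  n14('eeb'): parent n13 fail=6; on 'b' 6→0 → fail=12;  out {3}∪{2}={2,3}
  n4('dbee'): parent n3 fail=6; on 'e' 6 → fail=13;  out ∅∪∅=∅
  n9('ecae'): parent n8 fail=0; on 'e' 0 → fail=6;  out ∅∪∅=∅
  n5('dbeee'): parent n4 fail=13; on 'e' 13→6 → fail=13;  out {0}∪∅={0}
  n10('ecaee'): parent n9 fail=6; on 'e' 6 → fail=13;  out ∅∪∅=∅
  n11('ecaeeb'): parent n10 fail=13; on 'b' 13 → fail=14;  out {1}∪{2,3}={1,2,3}

Scan:
i=0 'e': node 0→6
i=1 'c': node 6→7
i=2 'e': node 7→6 (via fail)
i=3 'c': node 6→7
i=4 'a': node 7→8
i=5 'e': node 8→9
i=6 'e': node 9→10
i=7 'b': node 10→11  → match P1@[2:7],P2@[7:7],P3@[5:7]
i=8 'e': node 11→6 (via fail)
i=9 'c': node 6→7
i=10 'a': node 7→8
i=11 'e': node 8→9
i=12 'e': node 9→10
i=13 'b': node 10→11  → match P1@[8:13],P2@[13:13],P3@[11:13]
i=14 'b': node 11→12 (via fail)  → match P2@[14:14]
i=15 'e': node 12→6 (via fail)
i=16 'e': node 6→13
i=17 'b': node 13→14  → match P2@[17:17],P3@[15:17]
i=18 'd': node 14→1 (via fail)
i=19 'e': node 1→6 (via fail)
i=20 'e': node 6→13
i=21 'b': node 13→14  → match P2@[21:21],P3@[19:21]
i=22 'e': node 14→6 (via fail)
i=23 'e': node 6→13
i=24 'c': node 13→7 (via fail)
i=25 'a': node 7→8
i=26 'e': node 8→9
i=27 'e': node 9→10
i=28 'b': node 10→11  → match P1@[23:28],P2@[28:28],P3@[26:28]
i=29 'a': node 11→0 (via fail)
i=30 'd': node 0→1
i=31 'b': node 1→2  → match P2@[31:31]
i=32 'e': node 2→3
i=33 'e': node 3→4
i=34 'e': node 4→5  → match P0@[30:34]
i=35 'd': node 5→1 (via fail)
i=36 'd': node 1→1 (via fail)
i=37 'c': node 1→0 (via fail)
i=38 'e': node 0→6
i=39 'd': node 6→1 (via fail)
i=40 'b': node 1→2  → match P2@[40:40]
i=41 'e': node 2→3
i=42 'e': node 3→4
i=43 'e': node 4→5  → match P0@[39:43]
i=44 'd': node 5→1 (via fail)
i=45 'b': node 1→2  → match P2@[45:45]
i=46 'e': node 2→3
i=47 'e': node 3→4
i=48 'e': node 4→5  → match P0@[44:48]
i=49 'a': node 5→0 (via fail)
i=50 'b': node 0→12  → match P2@[50:50]
i=51 'e': node 12→6 (via fail)

All matches (sorted): [[7,1],[7,2],[7,3],[13,1],[13,2],[13,3],[14,2],[17,2],[17,3],[21,2],[21,3],[28,1],[28,2],[28,3],[31,2],[34,0],[40,2],[43,0],[45,2],[48,0],[50,2]]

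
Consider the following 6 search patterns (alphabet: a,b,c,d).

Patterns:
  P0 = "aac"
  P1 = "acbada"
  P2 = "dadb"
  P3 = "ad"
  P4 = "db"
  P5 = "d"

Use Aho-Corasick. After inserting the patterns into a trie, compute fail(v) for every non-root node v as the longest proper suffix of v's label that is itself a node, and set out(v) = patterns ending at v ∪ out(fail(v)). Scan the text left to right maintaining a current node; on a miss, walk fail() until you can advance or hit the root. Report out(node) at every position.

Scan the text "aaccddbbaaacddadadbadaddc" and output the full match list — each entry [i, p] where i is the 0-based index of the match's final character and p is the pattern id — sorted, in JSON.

Build automaton:
Trie nodes:
  n0 'ε': a→1 d→9
  n1 'a': a→2 c→4 d→13
  n2 'aa': c→3
  n3 'aac': ·  ←P0
  n4 'ac': b→5
  n5 'acb': a→6
  n6 'acba': d→7
  n7 'acbad': a→8
  n8 'acbada': ·  ←P1
  n9 'd': a→10 b→14  ←P5
  n10 'da': d→11
  n11 'dad': b→12
  n12 'dadb': ·  ←P2
  n13 'ad': ·  ←P3
  n14 'db': ·  ←P4

BFS fail/out derivation:
  fail(1) 'a': from fail(0)=0 chase 'a': 0 ⇒ 0;  out=∅∪out(0)=∅
  fail(9) 'd': from fail(0)=0 chase 'd': 0 ⇒ 0;  out={5}∪out(0)={5}
  fail(2) 'aa': from fail(1)=0 chase 'a': 0 ⇒ 1;  out=∅∪out(1)=∅
  fail(4) 'ac': from fail(1)=0 chase 'c': 0 ⇒ 0;  out=∅∪out(0)=∅
  fail(10) 'da': from fail(9)=0 chase 'a': 0 ⇒ 1;  out=∅∪out(1)=∅
  fail(13) 'ad': from fail(1)=0 chase 'd': 0 ⇒ 9;  out={3}∪out(9)={3,5}
  fail(14) 'db': from fail(9)=0 chase 'b': 0 ⇒ 0;  out={4}∪out(0)={4}
  fail(3) 'aac': from fail(2)=1 chase 'c': 1 ⇒ 4;  out={0}∪out(4)={0}
  fail(5) 'acb': from fail(4)=0 chase 'b': 0 ⇒ 0;  out=∅∪out(0)=∅
  fail(11) 'dad': from fail(10)=1 chase 'd': 1 ⇒ 13;  out=∅∪out(13)={3,5}
  fail(6) 'acba': from fail(5)=0 chase 'a': 0 ⇒ 1;  out=∅∪out(1)=∅
  fail(12) 'dadb': from fail(11)=13 chase 'b': 13→9 ⇒ 14;  out={2}∪out(14)={2,4}
  fail(7) 'acbad': from fail(6)=1 chase 'd': 1 ⇒ 13;  out=∅∪out(13)={3,5}
  fail(8) 'acbada': from fail(7)=13 chase 'a': 13→9 ⇒ 10;  out={1}∪out(10)={1}

Text stream:
i=0 'a': node 0→1
i=1 'a': node 1→2
i=2 'c': node 2→3  ** P0@[0:2]
i=3 'c': node 3→0 ·f
i=4 'd': node 0→9  ** P5@[4:4]
i=5 'd': node 9→9 ·f  ** P5@[5:5]
i=6 'b': node 9→14  ** P4@[5:6]
i=7 'b': node 14→0 ·f
i=8 'a': node 0→1
i=9 'a': node 1→2
i=10 'a': node 2→2 ·f
i=11 'c': node 2→3  ** P0@[9:11]
i=12 'd': node 3→9 ·f  ** P5@[12:12]
i=13 'd': node 9→9 ·f  ** P5@[13:13]
i=14 'a': node 9→10
i=15 'd': node 10→11  ** P3@[14:15],P5@[15:15]
i=16 'a': node 11→10 ·f
i=17 'd': node 10→11  ** P3@[16:17],P5@[17:17]
i=18 'b': node 11→12  ** P2@[15:18],P4@[17:18]
i=19 'a': node 12→1 ·f
i=20 'd': node 1→13  ** P3@[19:20],P5@[20:20]
i=21 'a': node 13→10 ·f
i=22 'd': node 10→11  ** P3@[21:22],P5@[22:22]
i=23 'd': node 11→9 ·f  ** P5@[23:23]
i=24 'c': node 9→0 ·f

All matches (sorted): [[2,0],[4,5],[5,5],[6,4],[11,0],[12,5],[13,5],[15,3],[15,5],[17,3],[17,5],[18,2],[18,4],[20,3],[20,5],[22,3],[22,5],[23,5]]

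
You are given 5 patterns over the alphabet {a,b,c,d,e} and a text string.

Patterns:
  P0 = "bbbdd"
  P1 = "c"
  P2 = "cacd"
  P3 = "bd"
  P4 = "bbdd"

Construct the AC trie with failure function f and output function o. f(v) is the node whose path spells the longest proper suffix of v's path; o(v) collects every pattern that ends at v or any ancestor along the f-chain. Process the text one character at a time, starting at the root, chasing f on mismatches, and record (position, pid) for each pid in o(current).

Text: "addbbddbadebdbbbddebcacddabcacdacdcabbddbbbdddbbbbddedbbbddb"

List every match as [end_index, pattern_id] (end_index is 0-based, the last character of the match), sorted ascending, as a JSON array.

Build automaton:
Trie nodes:
  0='ε' goto b→1 c→6
  1='b' goto b→2 d→10
  2='bb' goto b→3 d→11
  3='bbb' goto d→4
  4='bbbd' goto d→5
  5='bbbdd' goto ·  ←P0
  6='c' goto a→7  ←P1
  7='ca' goto c→8
  8='cac' goto d→9
  9='cacd' goto ·  ←P2
  10='bd' goto ·  ←P3
  11='bbd' goto d→12
  12='bbdd' goto ·  ←P4

BFS fail/out derivation:
  n1('b'): parent n0 fail=0; on 'b' 0 → fail=0;  out ∅∪∅=∅
  n6('c'): parent n0 fail=0; on 'c' 0 → fail=0;  out {1}∪∅={1}
  n2('bb'): parent n1 fail=0; on 'b' 0 → fail=1;  out ∅∪∅=∅
  n7('ca'): parent n6 fail=0; on 'a' 0 → fail=0;  out ∅∪∅=∅
  n10('bd'): parent n1 fail=0; on 'd' 0 → fail=0;  out {3}∪∅={3}
  n3('bbb'): parent n2 fail=1; on 'b' 1 → fail=2;  out ∅∪∅=∅
  n8('cac'): parent n7 fail=0; on 'c' 0 → fail=6;  out ∅∪{1}={1}
  n11('bbd'): parent n2 fail=1; on 'd' 1 → fail=10;  out ∅∪{3}={3}
  n4('bbbd'): parent n3 fail=2; on 'd' 2 → fail=11;  out ∅∪{3}={3}
  n9('cacd'): parent n8 fail=6; on 'd' 6→0 → fail=0;  out {2}∪∅={2}
  n12('bbdd'): parent n11 fail=10; on 'd' 10→0 → fail=0;  out {4}∪∅={4}
  n5('bbbdd'): parent n4 fail=11; on 'd' 11 → fail=12;  out {0}∪{4}={0,4}

Run:
i=0 'a': node 0→0
i=1 'd': node 0→0
i=2 'd': node 0→0
i=3 'b': node 0→1
i=4 'b': node 1→2
i=5 'd': node 2→11  ** P3@[4:5]
i=6 'd': node 11→12  ** P4@[3:6]
i=7 'b': node 12→1 ·f
i=8 'a': node 1→0 ·f
i=9 'd': node 0→0
i=10 'e': node 0→0
i=11 'b': node 0→1
i=12 'd': node 1→10  ** P3@[11:12]
i=13 'b': node 10→1 ·f
i=14 'b': node 1→2
i=15 'b': node 2→3
i=16 'd': node 3→4  ** P3@[15:16]
i=17 'd': node 4→5  ** P0@[13:17],P4@[14:17]
i=18 'e': node 5→0 ·f
i=19 'b': node 0→1
i=20 'c': node 1→6 ·f  ** P1@[20:20]
i=21 'a': node 6→7
i=22 'c': node 7→8  ** P1@[22:22]
i=23 'd': node 8→9  ** P2@[20:23]
i=24 'd': node 9→0 ·f
i=25 'a': node 0→0
i=26 'b': node 0→1
i=27 'c': node 1→6 ·f  ** P1@[27:27]
i=28 'a': node 6→7
i=29 'c': node 7→8  ** P1@[29:29]
i=30 'd': node 8→9  ** P2@[27:30]
i=31 'a': node 9→0 ·f
i=32 'c': node 0→6  ** P1@[32:32]
i=33 'd': node 6→0 ·f
i=34 'c': node 0→6  ** P1@[34:34]
i=35 'a': node 6→7
i=36 'b': node 7→1 ·f
i=37 'b': node 1→2
i=38 'd': node 2→11  ** P3@[37:38]
i=39 'd': node 11→12  ** P4@[36:39]
i=40 'b': node 12→1 ·f
i=41 'b': node 1→2
i=42 'b': node 2→3
i=43 'd': node 3→4  ** P3@[42:43]
i=44 'd': node 4→5  ** P0@[40:44],P4@[41:44]
i=45 'd': node 5→0 ·f
i=46 'b': node 0→1
i=47 'b': node 1→2
i=48 'b': node 2→3
i=49 'b': node 3→3 ·f
i=50 'd': node 3→4  ** P3@[49:50]
i=51 'd': node 4→5  ** P0@[47:51],P4@[48:51]
i=52 'e': node 5→0 ·f
i=53 'd': node 0→0
i=54 'b': node 0→1
i=55 'b': node 1→2
i=56 'b': node 2→3
i=57 'd': node 3→4  ** P3@[56:57]
i=58 'd': node 4→5  ** P0@[54:58],P4@[55:58]
i=59 'b': node 5→1 ·f

Matches: [[5,3],[6,4],[12,3],[16,3],[17,0],[17,4],[20,1],[22,1],[23,2],[27,1],[29,1],[30,2],[32,1],[34,1],[38,3],[39,4],[43,3],[44,0],[44,4],[50,3],[51,0],[51,4],[57,3],[58,0],[58,4]]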